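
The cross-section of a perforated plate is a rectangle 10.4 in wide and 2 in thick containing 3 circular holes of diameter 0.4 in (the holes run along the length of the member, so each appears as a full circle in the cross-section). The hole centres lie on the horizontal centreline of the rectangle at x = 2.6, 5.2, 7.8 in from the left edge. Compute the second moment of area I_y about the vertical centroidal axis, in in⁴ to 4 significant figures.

Decompose the section into non-overlapping parts with the origin at the bottom-left of its bounding rectangle.
Plate: 10.4 × 2, A = 20.8 in², x = 5.2 in, Ī = 187.477 in⁴.
Hole 1 (subtracted): ⌀0.4, A = 0.125664 in², x = 2.6 in, Ī = 0.00125664 in⁴.
Hole 2 (subtracted): ⌀0.4, A = 0.125664 in², x = 5.2 in, Ī = 0.00125664 in⁴.
Hole 3 (subtracted): ⌀0.4, A = 0.125664 in², x = 7.8 in, Ī = 0.00125664 in⁴.
By symmetry the centroid is at mid-width, x̄ = 5.2 in.
Transfer each piece to the vertical centroidal axis using Ī + A·d² with d = x − 5.2:
  plate: d = 0 in → contributes +187.477 in⁴
  hole 1: d = -2.6 in → contributes −0.850743 in⁴
  hole 2: d = 0 in → contributes −0.00125664 in⁴
  hole 3: d = 2.6 in → contributes −0.850743 in⁴
Total I = 185.775 in⁴.

I_y ≈ 185.8 in⁴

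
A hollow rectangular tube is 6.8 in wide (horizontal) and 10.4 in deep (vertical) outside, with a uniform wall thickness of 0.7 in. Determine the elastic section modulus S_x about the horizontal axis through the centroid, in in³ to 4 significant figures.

Split into non-overlapping primitives; take the origin at the lower-left of the bounding box.
Outer rectangle: 6.8 × 10.4, A = 70.72 in², y = 5.2 in, Ī = 637.423 in⁴.
Inner void (subtracted): 5.4 × 9, A = 48.6 in², y = 5.2 in, Ī = 328.05 in⁴.
By symmetry the centroid is at mid-height, ȳ = 5.2 in.
All pieces are centred on the horizontal axis through the centroid, so I = ΣĪ (holes subtracted) = 309.373 in⁴.
Extreme fibre distance c = 5.2 in; S = I/c = 59.4948 in³.

S_x ≈ 59.49 in³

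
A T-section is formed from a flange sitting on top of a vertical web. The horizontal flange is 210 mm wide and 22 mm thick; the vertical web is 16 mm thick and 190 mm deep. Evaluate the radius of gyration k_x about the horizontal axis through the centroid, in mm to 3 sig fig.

Split into non-overlapping primitives; take the origin at the lower-left of the bounding box.
Flange: 210 × 22, A = 4 620 mm², y = 201 mm, Ī = 186 340 mm⁴.
Web: 16 × 190, A = 3 040 mm², y = 95 mm, Ī = 9 145 333 mm⁴.
Centroid: ȳ = ΣA·y / ΣA = 158.93 mm.
Transfer each piece to the horizontal axis through the centroid using Ī + A·d² with d = y − 158.93:
  flange: d = 42.068 mm → contributes +8 362 386 mm⁴
  web: d = -63.932 mm → contributes +21 570 772 mm⁴
Total I = 29 933 158 mm⁴.
Radius of gyration: k = √(I/A) = √(29 933 158 / 7 660) = 62.512 mm.

k_x ≈ 62.5 mm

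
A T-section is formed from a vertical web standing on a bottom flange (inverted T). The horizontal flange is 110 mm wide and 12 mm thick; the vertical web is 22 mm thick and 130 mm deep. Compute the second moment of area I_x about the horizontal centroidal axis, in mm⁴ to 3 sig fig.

I_x ≈ 8.60 × 10⁶ mm⁴

Split into non-overlapping primitives; take the origin at the lower-left of the bounding box.
Flange: 110 × 12, A = 1 320 mm², y = 6 mm, Ī = 15 840 mm⁴.
Web: 22 × 130, A = 2 860 mm², y = 77 mm, Ī = 4 027 833 mm⁴.
Centroid: ȳ = ΣA·y / ΣA = 54.579 mm.
Transfer each piece to the horizontal centroidal axis using Ī + A·d² with d = y − 54.579:
  flange: d = -48.579 mm → contributes +3 130 927 mm⁴
  web: d = 22.421 mm → contributes +5 465 566 mm⁴
Total I = 8 596 492 mm⁴.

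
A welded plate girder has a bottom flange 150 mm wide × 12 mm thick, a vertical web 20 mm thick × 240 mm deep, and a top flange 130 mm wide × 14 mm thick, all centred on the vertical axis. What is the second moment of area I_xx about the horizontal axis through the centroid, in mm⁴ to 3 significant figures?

I_xx ≈ 8.10 × 10⁷ mm⁴

Split into non-overlapping primitives; take the origin at the lower-left of the bounding box.
Bottom plate: 150 × 12, A = 1 800 mm², y = 6 mm, Ī = 21 600 mm⁴.
Web plate: 20 × 240, A = 4 800 mm², y = 132 mm, Ī = 23 040 000 mm⁴.
Top plate: 130 × 14, A = 1 820 mm², y = 259 mm, Ī = 29 727 mm⁴.
Centroid: ȳ = ΣA·y / ΣA = 132.52 mm.
Transfer each piece to the horizontal axis through the centroid using Ī + A·d² with d = y − 132.52:
  bottom plate: d = -126.52 mm → contributes +28 832 682 mm⁴
  web plate: d = -0.51544 mm → contributes +23 041 275 mm⁴
  top plate: d = 126.48 mm → contributes +29 146 713 mm⁴
Total I = 81 020 670 mm⁴.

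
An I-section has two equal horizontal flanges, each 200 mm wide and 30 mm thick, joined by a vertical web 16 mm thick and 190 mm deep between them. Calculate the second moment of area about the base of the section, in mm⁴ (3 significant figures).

Split into non-overlapping primitives; take the origin at the lower-left of the bounding box.
Bottom flange: 200 × 30, A = 6 000 mm², y = 15 mm, Ī = 450 000 mm⁴.
Web: 16 × 190, A = 3 040 mm², y = 125 mm, Ī = 9 145 333 mm⁴.
Top flange: 200 × 30, A = 6 000 mm², y = 235 mm, Ī = 450 000 mm⁴.
Transfer each piece to the base of the section using Ī + A·d² with d = y − 0:
  bottom flange: d = 15 mm → contributes +1 800 000 mm⁴
  web: d = 125 mm → contributes +56 645 333 mm⁴
  top flange: d = 235 mm → contributes +331 800 000 mm⁴
Total I = 390 245 333 mm⁴.

I_base ≈ 3.90 × 10⁸ mm⁴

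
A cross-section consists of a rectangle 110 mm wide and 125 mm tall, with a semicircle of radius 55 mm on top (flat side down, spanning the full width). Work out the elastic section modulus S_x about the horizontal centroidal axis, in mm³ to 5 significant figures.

Break the section into simple shapes (no overlaps), measuring from the bottom-left corner of the bounding box.
Rectangular body: 110 × 125, A = 13 750 mm², y = 62.5 mm, Ī = 17 903 646 mm⁴.
Semicircular cap: semicircle r = 55, A = 4751.659 mm², y = 148.3427 mm, Ī = 1 004 345 mm⁴.
Centroid: ȳ = ΣA·y / ΣA = 84.54642 mm.
Transfer each piece to the horizontal centroidal axis using Ī + A·d² with d = y − 84.54642:
  rectangular body: d = -22.04642 mm → contributes +24 586 760 mm⁴
  semicircular cap: d = 63.7963 mm → contributes +20 343 447 mm⁴
Total I = 44 930 206 mm⁴.
Extreme fibre distance c = 95.45358 mm; S = I/c = 470702.2 mm³.

S_x ≈ 4.7070 × 10⁵ mm³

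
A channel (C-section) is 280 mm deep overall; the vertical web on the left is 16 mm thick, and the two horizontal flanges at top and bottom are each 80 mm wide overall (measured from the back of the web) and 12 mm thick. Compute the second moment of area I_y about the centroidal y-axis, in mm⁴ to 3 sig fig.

I_y ≈ 2.45 × 10⁶ mm⁴

Treat the section as a set of non-overlapping primitives; coordinates are from the bounding-box lower-left.
Web: 16 × 280, A = 4 480 mm², x = 8 mm, Ī = 95 573 mm⁴.
Top flange (beyond web): 64 × 12, A = 768 mm², x = 48 mm, Ī = 262 144 mm⁴.
Bottom flange (beyond web): 64 × 12, A = 768 mm², x = 48 mm, Ī = 262 144 mm⁴.
Centroid: x̄ = ΣA·x / ΣA = 18.213 mm.
Transfer each piece to the centroidal y-axis using Ī + A·d² with d = x − 18.213:
  web: d = -10.213 mm → contributes +562 840 mm⁴
  top flange (beyond web): d = 29.787 mm → contributes +943 575 mm⁴
  bottom flange (beyond web): d = 29.787 mm → contributes +943 575 mm⁴
Total I = 2 449 989 mm⁴.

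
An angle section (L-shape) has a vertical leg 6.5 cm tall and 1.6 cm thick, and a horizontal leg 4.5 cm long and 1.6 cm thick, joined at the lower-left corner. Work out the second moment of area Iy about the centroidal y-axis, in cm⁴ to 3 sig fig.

Break the section into simple shapes (no overlaps), measuring from the bottom-left corner of the bounding box.
Vertical leg: 1.6 × 6.5, A = 10.4 cm², x = 0.8 cm, Ī = 2.2187 cm⁴.
Horizontal leg (remainder): 2.9 × 1.6, A = 4.64 cm², x = 3.05 cm, Ī = 3.2519 cm⁴.
Centroid: x̄ = ΣA·x / ΣA = 1.4941 cm.
Transfer each piece to the centroidal y-axis using Ī + A·d² with d = x − 1.4941:
  vertical leg: d = -0.69415 cm → contributes +7.2298 cm⁴
  horizontal leg (remainder): d = 1.5559 cm → contributes +14.484 cm⁴
Total I = 21.714 cm⁴.

Iy ≈ 21.7 cm⁴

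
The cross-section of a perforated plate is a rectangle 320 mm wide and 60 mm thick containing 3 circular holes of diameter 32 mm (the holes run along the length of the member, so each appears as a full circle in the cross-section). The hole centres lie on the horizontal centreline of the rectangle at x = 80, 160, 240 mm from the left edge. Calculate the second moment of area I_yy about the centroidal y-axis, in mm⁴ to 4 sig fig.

Split into non-overlapping primitives; take the origin at the lower-left of the bounding box.
Plate: 320 × 60, A = 19 200 mm², x = 160 mm, Ī = 163 840 000 mm⁴.
Hole 1 (subtracted): ⌀32, A = 804.248 mm², x = 80 mm, Ī = 51471.9 mm⁴.
Hole 2 (subtracted): ⌀32, A = 804.248 mm², x = 160 mm, Ī = 51471.9 mm⁴.
Hole 3 (subtracted): ⌀32, A = 804.248 mm², x = 240 mm, Ī = 51471.9 mm⁴.
By symmetry the centroid is at mid-width, x̄ = 160 mm.
Transfer each piece to the centroidal y-axis using Ī + A·d² with d = x − 160:
  plate: d = 0 mm → contributes +163 840 000 mm⁴
  hole 1: d = -80 mm → contributes −5 198 657 mm⁴
  hole 2: d = 0 mm → contributes −51471.9 mm⁴
  hole 3: d = 80 mm → contributes −5 198 657 mm⁴
Total I = 153 391 214 mm⁴.

I_yy ≈ 1.534 × 10⁸ mm⁴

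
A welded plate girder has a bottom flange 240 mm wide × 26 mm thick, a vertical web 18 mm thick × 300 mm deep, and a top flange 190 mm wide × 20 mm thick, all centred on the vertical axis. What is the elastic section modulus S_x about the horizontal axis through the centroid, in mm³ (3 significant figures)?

S_x ≈ 1.49 × 10⁶ mm³

Treat the section as a set of non-overlapping primitives; coordinates are from the bounding-box lower-left.
Bottom plate: 240 × 26, A = 6 240 mm², y = 13 mm, Ī = 351 520 mm⁴.
Web plate: 18 × 300, A = 5 400 mm², y = 176 mm, Ī = 40 500 000 mm⁴.
Top plate: 190 × 20, A = 3 800 mm², y = 336 mm, Ī = 126 667 mm⁴.
Centroid: ȳ = ΣA·y / ΣA = 149.5 mm.
Transfer each piece to the horizontal axis through the centroid using Ī + A·d² with d = y − 149.5:
  bottom plate: d = -136.5 mm → contributes +116 621 173 mm⁴
  web plate: d = 26.497 mm → contributes +44 291 409 mm⁴
  top plate: d = 186.5 mm → contributes +132 295 545 mm⁴
Total I = 293 208 127 mm⁴.
Extreme fibre distance c = 196.5 mm; S = I/c = 1 492 173 mm³.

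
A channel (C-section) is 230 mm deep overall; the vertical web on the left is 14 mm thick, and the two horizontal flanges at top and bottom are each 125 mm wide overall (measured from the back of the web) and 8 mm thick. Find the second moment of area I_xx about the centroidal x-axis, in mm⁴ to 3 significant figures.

Split into non-overlapping primitives; take the origin at the lower-left of the bounding box.
Web: 14 × 230, A = 3 220 mm², y = 115 mm, Ī = 14 194 833 mm⁴.
Top flange (beyond web): 111 × 8, A = 888 mm², y = 226 mm, Ī = 4 736 mm⁴.
Bottom flange (beyond web): 111 × 8, A = 888 mm², y = 4 mm, Ī = 4 736 mm⁴.
By symmetry the centroid is at mid-height, ȳ = 115 mm.
Transfer each piece to the centroidal x-axis using Ī + A·d² with d = y − 115:
  web: d = 0 mm → contributes +14 194 833 mm⁴
  top flange (beyond web): d = 111 mm → contributes +10 945 784 mm⁴
  bottom flange (beyond web): d = -111 mm → contributes +10 945 784 mm⁴
Total I = 36 086 401 mm⁴.

I_xx ≈ 3.61 × 10⁷ mm⁴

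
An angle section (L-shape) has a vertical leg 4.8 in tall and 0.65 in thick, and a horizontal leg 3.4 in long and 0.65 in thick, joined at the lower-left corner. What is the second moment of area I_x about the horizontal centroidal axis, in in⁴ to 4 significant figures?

I_x ≈ 10.95 in⁴

Decompose the section into non-overlapping parts with the origin at the bottom-left of its bounding rectangle.
Vertical leg: 0.65 × 4.8, A = 3.12 in², y = 2.4 in, Ī = 5.9904 in⁴.
Horizontal leg (remainder): 2.75 × 0.65, A = 1.7875 in², y = 0.325 in, Ī = 0.0629349 in⁴.
Centroid: ȳ = ΣA·y / ΣA = 1.64421 in.
Transfer each piece to the horizontal centroidal axis using Ī + A·d² with d = y − 1.64421:
  vertical leg: d = 0.755795 in → contributes +7.77262 in⁴
  horizontal leg (remainder): d = -1.31921 in → contributes +3.17373 in⁴
Total I = 10.9463 in⁴.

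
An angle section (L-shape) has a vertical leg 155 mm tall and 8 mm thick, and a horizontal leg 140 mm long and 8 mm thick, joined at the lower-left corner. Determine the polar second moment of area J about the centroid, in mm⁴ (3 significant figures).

Break the section into simple shapes (no overlaps), measuring from the bottom-left corner of the bounding box.
Vertical leg: 8 × 155, A = 1 240 mm², y = 77.5 mm, Ī = 2 482 583 mm⁴.
Horizontal leg (remainder): 132 × 8, A = 1 056 mm², y = 4 mm, Ī = 5 632 mm⁴.
Centroid: ȳ = ΣA·y / ΣA = 43.695 mm.
Transfer each piece to the centroidal x-axis using Ī + A·d² with d = y − 43.695:
  vertical leg: d = 33.805 mm → contributes +3 899 618 mm⁴
  horizontal leg (remainder): d = -39.695 mm → contributes +1 669 574 mm⁴
Total I = 5 569 192 mm⁴.
For the y-axis: x̄ = 36.195 mm.
Repeating about the centroidal y-axis gives I_y = 4 334 462 mm⁴.
Polar second moment: J = I_x + I_y = 9 903 654 mm⁴.

J ≈ 9.90 × 10⁶ mm⁴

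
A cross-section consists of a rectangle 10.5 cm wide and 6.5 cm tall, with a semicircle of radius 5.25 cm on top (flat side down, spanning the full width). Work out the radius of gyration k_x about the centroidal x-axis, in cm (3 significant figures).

Decompose the section into non-overlapping parts with the origin at the bottom-left of its bounding rectangle.
Rectangular body: 10.5 × 6.5, A = 68.25 cm², y = 3.25 cm, Ī = 240.3 cm⁴.
Semicircular cap: semicircle r = 5.25, A = 43.295 cm², y = 8.7282 cm, Ī = 83.381 cm⁴.
Centroid: ȳ = ΣA·y / ΣA = 5.3763 cm.
Transfer each piece to the centroidal x-axis using Ī + A·d² with d = y − 5.3763:
  rectangular body: d = -2.1263 cm → contributes +548.86 cm⁴
  semicircular cap: d = 3.3519 cm → contributes +569.8 cm⁴
Total I = 1118.7 cm⁴.
Radius of gyration: k = √(I/A) = √(1118.7 / 111.55) = 3.1668 cm.

k_x ≈ 3.17 cm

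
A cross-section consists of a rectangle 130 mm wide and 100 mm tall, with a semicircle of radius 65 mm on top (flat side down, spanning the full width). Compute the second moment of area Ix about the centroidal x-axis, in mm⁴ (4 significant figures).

Decompose the section into non-overlapping parts with the origin at the bottom-left of its bounding rectangle.
Rectangular body: 130 × 100, A = 13 000 mm², y = 50 mm, Ī = 10 833 333 mm⁴.
Semicircular cap: semicircle r = 65, A = 6636.61 mm², y = 127.587 mm, Ī = 1 959 230 mm⁴.
Centroid: ȳ = ΣA·y / ΣA = 76.2221 mm.
Transfer each piece to the centroidal x-axis using Ī + A·d² with d = y − 76.2221:
  rectangular body: d = -26.2221 mm → contributes +19 772 142 mm⁴
  semicircular cap: d = 51.3647 mm → contributes +19 468 837 mm⁴
Total I = 39 240 978 mm⁴.

Ix ≈ 3.924 × 10⁷ mm⁴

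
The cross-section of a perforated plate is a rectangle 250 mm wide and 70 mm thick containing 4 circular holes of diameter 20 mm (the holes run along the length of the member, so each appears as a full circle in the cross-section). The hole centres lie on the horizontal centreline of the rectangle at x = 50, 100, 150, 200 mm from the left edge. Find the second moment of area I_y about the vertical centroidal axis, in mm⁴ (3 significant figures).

Break the section into simple shapes (no overlaps), measuring from the bottom-left corner of the bounding box.
Plate: 250 × 70, A = 17 500 mm², x = 125 mm, Ī = 91 145 833 mm⁴.
Hole 1 (subtracted): ⌀20, A = 314.16 mm², x = 50 mm, Ī = 7 854 mm⁴.
Hole 2 (subtracted): ⌀20, A = 314.16 mm², x = 100 mm, Ī = 7 854 mm⁴.
Hole 3 (subtracted): ⌀20, A = 314.16 mm², x = 150 mm, Ī = 7 854 mm⁴.
Hole 4 (subtracted): ⌀20, A = 314.16 mm², x = 200 mm, Ī = 7 854 mm⁴.
By symmetry the centroid is at mid-width, x̄ = 125 mm.
Transfer each piece to the vertical centroidal axis using Ī + A·d² with d = x − 125:
  plate: d = 0 mm → contributes +91 145 833 mm⁴
  hole 1: d = -75 mm → contributes −1 775 000 mm⁴
  hole 2: d = -25 mm → contributes −204 204 mm⁴
  hole 3: d = 25 mm → contributes −204 204 mm⁴
  hole 4: d = 75 mm → contributes −1 775 000 mm⁴
Total I = 87 187 427 mm⁴.

I_y ≈ 8.72 × 10⁷ mm⁴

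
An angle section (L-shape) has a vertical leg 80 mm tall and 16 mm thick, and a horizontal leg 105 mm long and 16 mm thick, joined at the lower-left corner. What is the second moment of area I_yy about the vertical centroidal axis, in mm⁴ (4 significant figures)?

Treat the section as a set of non-overlapping primitives; coordinates are from the bounding-box lower-left.
Vertical leg: 16 × 80, A = 1 280 mm², x = 8 mm, Ī = 27306.7 mm⁴.
Horizontal leg (remainder): 89 × 16, A = 1 424 mm², x = 60.5 mm, Ī = 939 959 mm⁴.
Centroid: x̄ = ΣA·x / ΣA = 35.6479 mm.
Transfer each piece to the vertical centroidal axis using Ī + A·d² with d = x − 35.6479:
  vertical leg: d = -27.6479 mm → contributes +1 005 749 mm⁴
  horizontal leg (remainder): d = 24.8521 mm → contributes +1 819 457 mm⁴
Total I = 2 825 206 mm⁴.

I_yy ≈ 2.825 × 10⁶ mm⁴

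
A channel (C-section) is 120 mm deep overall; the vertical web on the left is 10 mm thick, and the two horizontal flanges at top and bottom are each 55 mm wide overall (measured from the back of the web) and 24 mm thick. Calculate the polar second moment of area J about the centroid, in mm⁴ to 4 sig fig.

J ≈ 7.478 × 10⁶ mm⁴

Split into non-overlapping primitives; take the origin at the lower-left of the bounding box.
Web: 10 × 120, A = 1 200 mm², y = 60 mm, Ī = 1 440 000 mm⁴.
Top flange (beyond web): 45 × 24, A = 1 080 mm², y = 108 mm, Ī = 51 840 mm⁴.
Bottom flange (beyond web): 45 × 24, A = 1 080 mm², y = 12 mm, Ī = 51 840 mm⁴.
By symmetry the centroid is at mid-height, ȳ = 60 mm.
Transfer each piece to the centroidal x-axis using Ī + A·d² with d = y − 60:
  web: d = 0 mm → contributes +1 440 000 mm⁴
  top flange (beyond web): d = 48 mm → contributes +2 540 160 mm⁴
  bottom flange (beyond web): d = -48 mm → contributes +2 540 160 mm⁴
Total I = 6 520 320 mm⁴.
For the y-axis: x̄ = 22.6786 mm.
Repeating about the centroidal y-axis gives I_y = 957 893 mm⁴.
Polar second moment: J = I_x + I_y = 7 478 213 mm⁴.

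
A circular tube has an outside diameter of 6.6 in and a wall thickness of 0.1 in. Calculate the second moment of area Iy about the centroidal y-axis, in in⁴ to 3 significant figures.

Split into non-overlapping primitives; take the origin at the lower-left of the bounding box.
Outer circle: ⌀6.6, A = 34.212 in², x = 3.3 in, Ī = 93.142 in⁴.
Bore (subtracted): ⌀6.4, A = 32.17 in², x = 3.3 in, Ī = 82.355 in⁴.
By symmetry the centroid is at mid-width, x̄ = 3.3 in.
All pieces are centred on the centroidal y-axis, so I = ΣĪ (holes subtracted) = 10.787 in⁴.

Iy ≈ 10.8 in⁴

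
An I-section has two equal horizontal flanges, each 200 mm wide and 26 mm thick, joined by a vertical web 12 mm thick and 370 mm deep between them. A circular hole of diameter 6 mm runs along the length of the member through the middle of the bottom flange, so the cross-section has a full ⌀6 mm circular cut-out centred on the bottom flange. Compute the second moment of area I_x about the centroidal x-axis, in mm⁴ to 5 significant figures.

I_x ≈ 4.5785 × 10⁸ mm⁴

Treat the section as a set of non-overlapping primitives; coordinates are from the bounding-box lower-left.
Bottom flange: 200 × 26, A = 5 200 mm², y = 13 mm, Ī = 292933.3 mm⁴.
Web: 12 × 370, A = 4 440 mm², y = 211 mm, Ī = 50 653 000 mm⁴.
Top flange: 200 × 26, A = 5 200 mm², y = 409 mm, Ī = 292933.3 mm⁴.
Hole (subtracted): ⌀6, A = 28.27433 mm², y = 13 mm, Ī = 63.61725 mm⁴.
Centroid: ȳ = ΣA·y / ΣA = 211.378 mm.
Transfer each piece to the centroidal x-axis using Ī + A·d² with d = y − 211.378:
  bottom flange: d = -198.378 mm → contributes +204 932 782 mm⁴
  web: d = -0.3779653 mm → contributes +50 653 634 mm⁴
  top flange: d = 197.622 mm → contributes +203 376 170 mm⁴
  hole: d = -198.378 mm → contributes −1 112 767 mm⁴
Total I = 457 849 820 mm⁴.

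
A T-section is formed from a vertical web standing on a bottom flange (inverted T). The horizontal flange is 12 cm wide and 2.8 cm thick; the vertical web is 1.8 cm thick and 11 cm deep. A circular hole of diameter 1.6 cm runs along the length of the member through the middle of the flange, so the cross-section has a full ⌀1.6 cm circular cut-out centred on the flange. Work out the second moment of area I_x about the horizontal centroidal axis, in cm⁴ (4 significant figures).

I_x ≈ 800.8 cm⁴

Split into non-overlapping primitives; take the origin at the lower-left of the bounding box.
Flange: 12 × 2.8, A = 33.6 cm², y = 1.4 cm, Ī = 21.952 cm⁴.
Web: 1.8 × 11, A = 19.8 cm², y = 8.3 cm, Ī = 199.65 cm⁴.
Hole (subtracted): ⌀1.6, A = 2.01062 cm², y = 1.4 cm, Ī = 0.321699 cm⁴.
Centroid: ȳ = ΣA·y / ΣA = 4.05853 cm.
Transfer each piece to the horizontal centroidal axis using Ī + A·d² with d = y − 4.05853:
  flange: d = -2.65853 cm → contributes +259.429 cm⁴
  web: d = 4.24147 cm → contributes +555.854 cm⁴
  hole: d = -2.65853 cm → contributes −14.5323 cm⁴
Total I = 800.75 cm⁴.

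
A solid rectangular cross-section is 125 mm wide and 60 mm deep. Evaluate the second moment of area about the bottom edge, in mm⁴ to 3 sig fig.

The section: 125 × 60, A = 7 500 mm², y = 30 mm, Ī = 2 250 000 mm⁴.
Transfer it to the base of the section using Ī + A·d² with d = y − 0:
  the section: d = 30 mm → contributes +9 000 000 mm⁴
Total I = 9 000 000 mm⁴.

I_base ≈ 9.00 × 10⁶ mm⁴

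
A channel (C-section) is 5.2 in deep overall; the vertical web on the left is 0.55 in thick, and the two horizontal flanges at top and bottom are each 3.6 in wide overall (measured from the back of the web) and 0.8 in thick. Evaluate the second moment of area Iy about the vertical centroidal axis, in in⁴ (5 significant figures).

Iy ≈ 9.6975 in⁴

Treat the section as a set of non-overlapping primitives; coordinates are from the bounding-box lower-left.
Web: 0.55 × 5.2, A = 2.86 in², x = 0.275 in, Ī = 0.07209583 in⁴.
Top flange (beyond web): 3.05 × 0.8, A = 2.44 in², x = 2.075 in, Ī = 1.891508 in⁴.
Bottom flange (beyond web): 3.05 × 0.8, A = 2.44 in², x = 2.075 in, Ī = 1.891508 in⁴.
Centroid: x̄ = ΣA·x / ΣA = 1.409884 in.
Transfer each piece to the vertical centroidal axis using Ī + A·d² with d = x − 1.409884:
  web: d = -1.134884 in → contributes +3.755664 in⁴
  top flange (beyond web): d = 0.6651163 in → contributes +2.970915 in⁴
  bottom flange (beyond web): d = 0.6651163 in → contributes +2.970915 in⁴
Total I = 9.697494 in⁴.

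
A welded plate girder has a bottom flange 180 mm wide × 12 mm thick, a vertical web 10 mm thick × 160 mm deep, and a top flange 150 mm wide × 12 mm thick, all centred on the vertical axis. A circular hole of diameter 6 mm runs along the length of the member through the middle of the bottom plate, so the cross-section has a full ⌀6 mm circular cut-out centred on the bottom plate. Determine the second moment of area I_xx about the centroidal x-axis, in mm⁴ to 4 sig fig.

I_xx ≈ 3.239 × 10⁷ mm⁴

Break the section into simple shapes (no overlaps), measuring from the bottom-left corner of the bounding box.
Bottom plate: 180 × 12, A = 2 160 mm², y = 6 mm, Ī = 25 920 mm⁴.
Web plate: 10 × 160, A = 1 600 mm², y = 92 mm, Ī = 3 413 333 mm⁴.
Top plate: 150 × 12, A = 1 800 mm², y = 178 mm, Ī = 21 600 mm⁴.
Hole (subtracted): ⌀6, A = 28.2743 mm², y = 6 mm, Ī = 63.6173 mm⁴.
Centroid: ȳ = ΣA·y / ΣA = 86.8428 mm.
Transfer each piece to the centroidal x-axis using Ī + A·d² with d = y − 86.8428:
  bottom plate: d = -80.8428 mm → contributes +14 142 714 mm⁴
  web plate: d = 5.15723 mm → contributes +3 455 889 mm⁴
  top plate: d = 91.1572 mm → contributes +14 978 955 mm⁴
  hole: d = -80.8428 mm → contributes −184 852 mm⁴
Total I = 32 392 705 mm⁴.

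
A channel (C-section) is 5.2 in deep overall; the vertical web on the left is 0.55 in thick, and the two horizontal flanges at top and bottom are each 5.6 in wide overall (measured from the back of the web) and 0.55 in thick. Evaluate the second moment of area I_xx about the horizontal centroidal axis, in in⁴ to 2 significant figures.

Split into non-overlapping primitives; take the origin at the lower-left of the bounding box.
Web: 0.55 × 5.2, A = 2.86 in², y = 2.6 in, Ī = 6.445 in⁴.
Top flange (beyond web): 5.05 × 0.55, A = 2.778 in², y = 4.925 in, Ī = 0.07002 in⁴.
Bottom flange (beyond web): 5.05 × 0.55, A = 2.778 in², y = 0.275 in, Ī = 0.07002 in⁴.
By symmetry the centroid is at mid-height, ȳ = 2.6 in.
Transfer each piece to the horizontal centroidal axis using Ī + A·d² with d = y − 2.6:
  web: d = 0 in → contributes +6.445 in⁴
  top flange (beyond web): d = 2.325 in → contributes +15.08 in⁴
  bottom flange (beyond web): d = -2.325 in → contributes +15.08 in⁴
Total I = 36.61 in⁴.

I_xx ≈ 37 in⁴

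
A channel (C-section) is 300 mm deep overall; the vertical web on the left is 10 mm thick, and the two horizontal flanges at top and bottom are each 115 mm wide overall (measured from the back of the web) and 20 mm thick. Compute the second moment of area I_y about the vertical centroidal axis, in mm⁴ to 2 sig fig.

Break the section into simple shapes (no overlaps), measuring from the bottom-left corner of the bounding box.
Web: 10 × 300, A = 3 000 mm², x = 5 mm, Ī = 25 000 mm⁴.
Top flange (beyond web): 105 × 20, A = 2 100 mm², x = 62.5 mm, Ī = 1 929 375 mm⁴.
Bottom flange (beyond web): 105 × 20, A = 2 100 mm², x = 62.5 mm, Ī = 1 929 375 mm⁴.
Centroid: x̄ = ΣA·x / ΣA = 38.54 mm.
Transfer each piece to the vertical centroidal axis using Ī + A·d² with d = x − 38.54:
  web: d = -33.54 mm → contributes +3 400 130 mm⁴
  top flange (beyond web): d = 23.96 mm → contributes +3 134 779 mm⁴
  bottom flange (beyond web): d = 23.96 mm → contributes +3 134 779 mm⁴
Total I = 9 669 688 mm⁴.

I_y ≈ 9.7 × 10⁶ mm⁴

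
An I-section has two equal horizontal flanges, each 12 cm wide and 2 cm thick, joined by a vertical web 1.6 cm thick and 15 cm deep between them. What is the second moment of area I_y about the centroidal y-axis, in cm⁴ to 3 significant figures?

I_y ≈ 581 cm⁴

Treat the section as a set of non-overlapping primitives; coordinates are from the bounding-box lower-left.
Bottom flange: 12 × 2, A = 24 cm², x = 6 cm, Ī = 288 cm⁴.
Web: 1.6 × 15, A = 24 cm², x = 6 cm, Ī = 5.12 cm⁴.
Top flange: 12 × 2, A = 24 cm², x = 6 cm, Ī = 288 cm⁴.
By symmetry the centroid is at mid-width, x̄ = 6 cm.
All pieces are centred on the centroidal y-axis, so I = ΣĪ = 581.12 cm⁴.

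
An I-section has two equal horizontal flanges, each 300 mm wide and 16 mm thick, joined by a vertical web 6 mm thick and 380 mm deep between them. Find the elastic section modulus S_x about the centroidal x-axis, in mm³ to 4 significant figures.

Break the section into simple shapes (no overlaps), measuring from the bottom-left corner of the bounding box.
Bottom flange: 300 × 16, A = 4 800 mm², y = 8 mm, Ī = 102 400 mm⁴.
Web: 6 × 380, A = 2 280 mm², y = 206 mm, Ī = 27 436 000 mm⁴.
Top flange: 300 × 16, A = 4 800 mm², y = 404 mm, Ī = 102 400 mm⁴.
By symmetry the centroid is at mid-height, ȳ = 206 mm.
Transfer each piece to the centroidal x-axis using Ī + A·d² with d = y − 206:
  bottom flange: d = -198 mm → contributes +188 281 600 mm⁴
  web: d = 0 mm → contributes +27 436 000 mm⁴
  top flange: d = 198 mm → contributes +188 281 600 mm⁴
Total I = 403 999 200 mm⁴.
Extreme fibre distance c = 206 mm; S = I/c = 1 961 161 mm³.

S_x ≈ 1.961 × 10⁶ mm³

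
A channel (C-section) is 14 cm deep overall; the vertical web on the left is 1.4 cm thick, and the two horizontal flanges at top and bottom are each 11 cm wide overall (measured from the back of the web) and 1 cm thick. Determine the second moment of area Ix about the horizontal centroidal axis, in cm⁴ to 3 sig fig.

Split into non-overlapping primitives; take the origin at the lower-left of the bounding box.
Web: 1.4 × 14, A = 19.6 cm², y = 7 cm, Ī = 320.13 cm⁴.
Top flange (beyond web): 9.6 × 1, A = 9.6 cm², y = 13.5 cm, Ī = 0.8 cm⁴.
Bottom flange (beyond web): 9.6 × 1, A = 9.6 cm², y = 0.5 cm, Ī = 0.8 cm⁴.
By symmetry the centroid is at mid-height, ȳ = 7 cm.
Transfer each piece to the horizontal centroidal axis using Ī + A·d² with d = y − 7:
  web: d = 0 cm → contributes +320.13 cm⁴
  top flange (beyond web): d = 6.5 cm → contributes +406.4 cm⁴
  bottom flange (beyond web): d = -6.5 cm → contributes +406.4 cm⁴
Total I = 1132.9 cm⁴.

Ix ≈ 1130 cm⁴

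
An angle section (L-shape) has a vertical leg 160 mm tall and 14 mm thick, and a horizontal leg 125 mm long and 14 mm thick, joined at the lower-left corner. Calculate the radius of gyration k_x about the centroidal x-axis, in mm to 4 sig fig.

k_x ≈ 50.55 mm

Decompose the section into non-overlapping parts with the origin at the bottom-left of its bounding rectangle.
Vertical leg: 14 × 160, A = 2 240 mm², y = 80 mm, Ī = 4 778 667 mm⁴.
Horizontal leg (remainder): 111 × 14, A = 1 554 mm², y = 7 mm, Ī = 25 382 mm⁴.
Centroid: ȳ = ΣA·y / ΣA = 50.0996 mm.
Transfer each piece to the centroidal x-axis using Ī + A·d² with d = y − 50.0996:
  vertical leg: d = 29.9004 mm → contributes +6 781 298 mm⁴
  horizontal leg (remainder): d = -43.0996 mm → contributes +2 912 059 mm⁴
Total I = 9 693 357 mm⁴.
Radius of gyration: k = √(I/A) = √(9 693 357 / 3 794) = 50.5462 mm.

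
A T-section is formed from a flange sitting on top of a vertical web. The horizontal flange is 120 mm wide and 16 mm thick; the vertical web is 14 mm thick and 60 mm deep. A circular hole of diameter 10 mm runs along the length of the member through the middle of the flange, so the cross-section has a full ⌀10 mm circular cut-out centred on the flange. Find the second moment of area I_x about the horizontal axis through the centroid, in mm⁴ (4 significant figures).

Decompose the section into non-overlapping parts with the origin at the bottom-left of its bounding rectangle.
Flange: 120 × 16, A = 1 920 mm², y = 68 mm, Ī = 40 960 mm⁴.
Web: 14 × 60, A = 840 mm², y = 30 mm, Ī = 252 000 mm⁴.
Hole (subtracted): ⌀10, A = 78.5398 mm², y = 68 mm, Ī = 490.874 mm⁴.
Centroid: ȳ = ΣA·y / ΣA = 56.096 mm.
Transfer each piece to the horizontal axis through the centroid using Ī + A·d² with d = y − 56.096:
  flange: d = 11.904 mm → contributes +313 032 mm⁴
  web: d = -26.096 mm → contributes +824 043 mm⁴
  hole: d = 11.904 mm → contributes −11620.3 mm⁴
Total I = 1 125 455 mm⁴.

I_x ≈ 1.125 × 10⁶ mm⁴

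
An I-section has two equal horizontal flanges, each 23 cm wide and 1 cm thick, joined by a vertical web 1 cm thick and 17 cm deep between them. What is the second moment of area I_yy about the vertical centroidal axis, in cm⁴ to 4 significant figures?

Decompose the section into non-overlapping parts with the origin at the bottom-left of its bounding rectangle.
Bottom flange: 23 × 1, A = 23 cm², x = 11.5 cm, Ī = 1013.92 cm⁴.
Web: 1 × 17, A = 17 cm², x = 11.5 cm, Ī = 1.41667 cm⁴.
Top flange: 23 × 1, A = 23 cm², x = 11.5 cm, Ī = 1013.92 cm⁴.
By symmetry the centroid is at mid-width, x̄ = 11.5 cm.
All pieces are centred on the vertical centroidal axis, so I = ΣĪ = 2029.25 cm⁴.

I_yy ≈ 2029 cm⁴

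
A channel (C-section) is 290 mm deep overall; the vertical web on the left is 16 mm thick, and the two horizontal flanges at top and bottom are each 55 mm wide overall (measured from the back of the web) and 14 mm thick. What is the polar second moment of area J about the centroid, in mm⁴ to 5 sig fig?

Split into non-overlapping primitives; take the origin at the lower-left of the bounding box.
Web: 16 × 290, A = 4 640 mm², y = 145 mm, Ī = 32 518 667 mm⁴.
Top flange (beyond web): 39 × 14, A = 546 mm², y = 283 mm, Ī = 8 918 mm⁴.
Bottom flange (beyond web): 39 × 14, A = 546 mm², y = 7 mm, Ī = 8 918 mm⁴.
By symmetry the centroid is at mid-height, ȳ = 145 mm.
Transfer each piece to the centroidal x-axis using Ī + A·d² with d = y − 145:
  web: d = 0 mm → contributes +32 518 667 mm⁴
  top flange (beyond web): d = 138 mm → contributes +10 406 942 mm⁴
  bottom flange (beyond web): d = -138 mm → contributes +10 406 942 mm⁴
Total I = 53 332 551 mm⁴.
For the y-axis: x̄ = 13.23901 mm.
Repeating about the centroidal y-axis gives I_y = 905895.2 mm⁴.
Polar second moment: J = I_x + I_y = 54 238 446 mm⁴.

J ≈ 5.4238 × 10⁷ mm⁴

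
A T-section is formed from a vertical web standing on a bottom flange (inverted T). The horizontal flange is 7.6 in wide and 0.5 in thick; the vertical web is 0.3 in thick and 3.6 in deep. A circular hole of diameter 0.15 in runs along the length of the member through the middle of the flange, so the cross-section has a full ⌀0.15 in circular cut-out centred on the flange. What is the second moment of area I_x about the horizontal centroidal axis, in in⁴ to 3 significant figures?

I_x ≈ 4.78 in⁴

Split into non-overlapping primitives; take the origin at the lower-left of the bounding box.
Flange: 7.6 × 0.5, A = 3.8 in², y = 0.25 in, Ī = 0.079167 in⁴.
Web: 0.3 × 3.6, A = 1.08 in², y = 2.3 in, Ī = 1.1664 in⁴.
Hole (subtracted): ⌀0.15, A = 0.017671 in², y = 0.25 in, Ī = 0.00002485 in⁴.
Centroid: ȳ = ΣA·y / ΣA = 0.70534 in.
Transfer each piece to the horizontal centroidal axis using Ī + A·d² with d = y − 0.70534:
  flange: d = -0.45534 in → contributes +0.86703 in⁴
  web: d = 1.5947 in → contributes +3.9128 in⁴
  hole: d = -0.45534 in → contributes −0.0036887 in⁴
Total I = 4.7761 in⁴.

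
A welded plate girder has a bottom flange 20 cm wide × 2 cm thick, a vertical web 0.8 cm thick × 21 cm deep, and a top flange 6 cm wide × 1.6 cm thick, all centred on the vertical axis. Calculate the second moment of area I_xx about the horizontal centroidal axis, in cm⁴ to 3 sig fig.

Split into non-overlapping primitives; take the origin at the lower-left of the bounding box.
Bottom plate: 20 × 2, A = 40 cm², y = 1 cm, Ī = 13.333 cm⁴.
Web plate: 0.8 × 21, A = 16.8 cm², y = 12.5 cm, Ī = 617.4 cm⁴.
Top plate: 6 × 1.6, A = 9.6 cm², y = 23.8 cm, Ī = 2.048 cm⁴.
Centroid: ȳ = ΣA·y / ΣA = 7.206 cm.
Transfer each piece to the horizontal centroidal axis using Ī + A·d² with d = y − 7.206:
  bottom plate: d = -6.206 cm → contributes +1553.9 cm⁴
  web plate: d = 5.294 cm → contributes +1088.2 cm⁴
  top plate: d = 16.594 cm → contributes +2645.5 cm⁴
Total I = 5287.7 cm⁴.

I_xx ≈ 5290 cm⁴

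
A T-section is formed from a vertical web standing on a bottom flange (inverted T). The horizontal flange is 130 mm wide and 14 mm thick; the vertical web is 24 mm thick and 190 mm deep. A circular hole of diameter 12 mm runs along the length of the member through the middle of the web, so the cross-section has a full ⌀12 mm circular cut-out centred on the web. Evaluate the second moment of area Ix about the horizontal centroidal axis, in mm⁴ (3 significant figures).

Ix ≈ 2.72 × 10⁷ mm⁴

Break the section into simple shapes (no overlaps), measuring from the bottom-left corner of the bounding box.
Flange: 130 × 14, A = 1 820 mm², y = 7 mm, Ī = 29 727 mm⁴.
Web: 24 × 190, A = 4 560 mm², y = 109 mm, Ī = 13 718 000 mm⁴.
Hole (subtracted): ⌀12, A = 113.1 mm², y = 109 mm, Ī = 1017.9 mm⁴.
Centroid: ȳ = ΣA·y / ΣA = 79.378 mm.
Transfer each piece to the horizontal centroidal axis using Ī + A·d² with d = y − 79.378:
  flange: d = -72.378 mm → contributes +9 563 857 mm⁴
  web: d = 29.622 mm → contributes +17 719 309 mm⁴
  hole: d = 29.622 mm → contributes −100 259 mm⁴
Total I = 27 182 907 mm⁴.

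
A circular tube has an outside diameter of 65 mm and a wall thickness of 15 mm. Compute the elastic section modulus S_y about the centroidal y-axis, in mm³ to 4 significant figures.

S_y ≈ 2.469 × 10⁴ mm³

Treat the section as a set of non-overlapping primitives; coordinates are from the bounding-box lower-left.
Outer circle: ⌀65, A = 3318.31 mm², x = 32.5 mm, Ī = 876 241 mm⁴.
Bore (subtracted): ⌀35, A = 962.113 mm², x = 32.5 mm, Ī = 73661.8 mm⁴.
By symmetry the centroid is at mid-width, x̄ = 32.5 mm.
All pieces are centred on the centroidal y-axis, so I = ΣĪ (holes subtracted) = 802 579 mm⁴.
Extreme fibre distance c = 32.5 mm; S = I/c = 24694.7 mm³.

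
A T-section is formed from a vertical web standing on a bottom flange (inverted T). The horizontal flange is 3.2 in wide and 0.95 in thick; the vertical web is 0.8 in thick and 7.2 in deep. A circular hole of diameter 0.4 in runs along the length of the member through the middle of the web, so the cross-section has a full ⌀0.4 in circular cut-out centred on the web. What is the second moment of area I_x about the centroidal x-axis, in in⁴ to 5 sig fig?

Split into non-overlapping primitives; take the origin at the lower-left of the bounding box.
Flange: 3.2 × 0.95, A = 3.04 in², y = 0.475 in, Ī = 0.2286333 in⁴.
Web: 0.8 × 7.2, A = 5.76 in², y = 4.55 in, Ī = 24.8832 in⁴.
Hole (subtracted): ⌀0.4, A = 0.1256637 in², y = 4.55 in, Ī = 0.001256637 in⁴.
Centroid: ȳ = ΣA·y / ΣA = 3.121879 in.
Transfer each piece to the centroidal x-axis using Ī + A·d² with d = y − 3.121879:
  flange: d = -2.646879 in → contributes +21.52678 in⁴
  web: d = 1.428121 in → contributes +36.63089 in⁴
  hole: d = 1.428121 in → contributes −0.2575514 in⁴
Total I = 57.90012 in⁴.

I_x ≈ 57.900 in⁴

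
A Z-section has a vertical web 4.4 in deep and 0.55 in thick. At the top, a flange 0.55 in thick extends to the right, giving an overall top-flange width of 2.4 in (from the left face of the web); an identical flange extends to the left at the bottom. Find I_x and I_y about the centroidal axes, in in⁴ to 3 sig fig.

Treat the section as a set of non-overlapping primitives; coordinates are from the bounding-box lower-left.
Web: 0.55 × 4.4, A = 2.42 in², y = 2.2 in, Ī = 3.9043 in⁴.
Top flange (beyond web): 1.85 × 0.55, A = 1.0175 in², y = 4.125 in, Ī = 0.025649 in⁴.
Bottom flange (beyond web): 1.85 × 0.55, A = 1.0175 in², y = 0.275 in, Ī = 0.025649 in⁴.
Centroid: ȳ = ΣA·y / ΣA = 2.2 in.
Transfer each piece to the centroidal x-axis using Ī + A·d² with d = y − 2.2:
  web: d = 0 in → contributes +3.9043 in⁴
  top flange (beyond web): d = 1.925 in → contributes +3.7961 in⁴
  bottom flange (beyond web): d = -1.925 in → contributes +3.7961 in⁴
Total I = 11.497 in⁴.
For the y-axis: x̄ = 2.125 in.
Repeating about the centroidal y-axis gives I_y = 3.5718 in⁴.

I_x ≈ 11.5 in⁴, I_y ≈ 3.57 in⁴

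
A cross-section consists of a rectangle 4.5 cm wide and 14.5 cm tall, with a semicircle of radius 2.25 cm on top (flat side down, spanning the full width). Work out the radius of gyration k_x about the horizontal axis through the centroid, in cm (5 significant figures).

Treat the section as a set of non-overlapping primitives; coordinates are from the bounding-box lower-left.
Rectangular body: 4.5 × 14.5, A = 65.25 cm², y = 7.25 cm, Ī = 1143.234 cm⁴.
Semicircular cap: semicircle r = 2.25, A = 7.952156 cm², y = 15.45493 cm, Ī = 2.812951 cm⁴.
Centroid: ȳ = ΣA·y / ΣA = 8.141325 cm.
Transfer each piece to the horizontal axis through the centroid using Ī + A·d² with d = y − 8.141325:
  rectangular body: d = -0.8913246 cm → contributes +1195.073 cm⁴
  semicircular cap: d = 7.313605 cm → contributes +428.1644 cm⁴
Total I = 1623.237 cm⁴.
Radius of gyration: k = √(I/A) = √(1623.237 / 73.20216) = 4.709004 cm.

k_x ≈ 4.7090 cm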